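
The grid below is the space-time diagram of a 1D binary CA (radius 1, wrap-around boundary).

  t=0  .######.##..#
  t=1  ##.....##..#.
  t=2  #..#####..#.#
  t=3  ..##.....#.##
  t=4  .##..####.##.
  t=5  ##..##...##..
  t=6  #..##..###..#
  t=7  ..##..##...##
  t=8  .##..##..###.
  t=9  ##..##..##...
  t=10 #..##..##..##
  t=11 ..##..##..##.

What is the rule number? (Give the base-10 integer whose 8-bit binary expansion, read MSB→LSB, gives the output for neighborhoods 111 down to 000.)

  nb ###: next=.  (t=0,i=2, bit7=0)
  nb ##.: next=.  (t=0,i=6, bit6=0)
  nb #.#: next=#  (t=0,i=0, bit5=1)
  nb #..: next=.  (t=0,i=10, bit4=0)
  nb .##: next=#  (t=0,i=1, bit3=1)
  nb .#.: next=.  (t=0,i=12, bit2=0)
  nb ..#: next=#  (t=0,i=11, bit1=1)
  nb ...: next=#  (t=1,i=3, bit0=1)
  bits 00101011 = 43

43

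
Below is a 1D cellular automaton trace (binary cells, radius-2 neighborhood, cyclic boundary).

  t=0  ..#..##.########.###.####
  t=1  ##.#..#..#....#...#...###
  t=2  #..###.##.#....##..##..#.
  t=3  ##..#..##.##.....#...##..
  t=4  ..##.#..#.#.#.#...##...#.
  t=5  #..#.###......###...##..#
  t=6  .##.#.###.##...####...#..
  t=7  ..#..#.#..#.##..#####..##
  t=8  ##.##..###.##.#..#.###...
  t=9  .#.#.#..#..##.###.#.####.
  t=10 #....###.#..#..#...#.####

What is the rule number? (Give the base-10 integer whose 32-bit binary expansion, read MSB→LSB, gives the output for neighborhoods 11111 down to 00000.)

  #####|.  b31=0 t=0,i=10
  ####.|#  b30=1 t=0,i=14
  ###.#|.  b29=0 t=0,i=15
  ###..|#  b28=1 t=0,i=24
  ##.##|.  b27=0 t=0,i=7
  ##.#.|.  b26=0 t=1,i=2
  ##..#|#  b25=1 t=0,i=0
  ##...|#  b24=1 t=3,i=12
  #.###|.  b23=0 t=0,i=8
  #.##.|#  b22=1 t=2,i=7
  #.#.#|.  b21=0 t=4,i=10
  #.#..|#  b20=1 t=1,i=3
  #..##|.  b19=0 t=0,i=4
  #..#.|#  b18=1 t=0,i=1
  #...#|#  b17=1 t=1,i=16
  #....|.  b16=0 t=1,i=11
  .####|#  b15=1 t=0,i=9
  .###.|#  b14=1 t=0,i=18
  .##.#|#  b13=1 t=0,i=6
  .##..|.  b12=0 t=2,i=16
  .#.##|#  b11=1 t=5,i=4
  .#.#.|.  b10=0 t=2,i=24
  .#..#|#  b9=1 t=0,i=3
  .#...|#  b8=1 t=1,i=10
  ..###|.  b7=0 t=1,i=22
  ..##.|.  b6=0 t=0,i=5
  ..#.#|.  b5=0 t=2,i=23
  ..#..|.  b4=0 t=0,i=2
  ...##|.  b3=0 t=1,i=21
  ...#.|.  b2=0 t=1,i=13
  ....#|.  b1=0 t=1,i=12
  .....|#  b0=1 t=3,i=14
  bits 01010011010101101110101100000001 = 1398205185

1398205185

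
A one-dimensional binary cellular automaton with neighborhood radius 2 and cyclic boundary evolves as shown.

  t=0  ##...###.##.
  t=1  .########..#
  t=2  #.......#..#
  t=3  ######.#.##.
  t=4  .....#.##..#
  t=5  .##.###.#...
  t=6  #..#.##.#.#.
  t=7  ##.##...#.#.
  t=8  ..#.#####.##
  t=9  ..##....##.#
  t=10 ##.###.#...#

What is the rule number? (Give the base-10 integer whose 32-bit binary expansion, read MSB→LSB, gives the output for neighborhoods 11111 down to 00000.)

960191149

  nb #####: next=.  (t=1,i=3, bit31=0)
  nb ####.: next=.  (t=1,i=7, bit30=0)
  nb ###.#: next=#  (t=0,i=7, bit29=1)
  nb ###..: next=#  (t=1,i=8, bit28=1)
  nb ##.##: next=#  (t=0,i=8, bit27=1)
  nb ##.#.: next=.  (t=3,i=6, bit26=0)
  nb ##..#: next=.  (t=1,i=9, bit25=0)
  nb ##...: next=#  (t=0,i=2, bit24=1)
  nb #.###: next=.  (t=1,i=1, bit23=0)
  nb #.##.: next=.  (t=0,i=0, bit22=0)
  nb #.#.#: next=#  (t=3,i=7, bit21=1)
  nb #.#..: next=#  (t=5,i=8, bit20=1)
  nb #..##: next=#  (t=2,i=10, bit19=1)
  nb #..#.: next=.  (t=1,i=10, bit18=0)
  nb #...#: next=#  (t=0,i=3, bit17=1)
  nb #....: next=#  (t=2,i=2, bit16=1)
  nb .####: next=.  (t=1,i=2, bit15=0)
  nb .###.: next=#  (t=0,i=6, bit14=1)
  nb .##.#: next=.  (t=0,i=10, bit13=0)
  nb .##..: next=#  (t=0,i=1, bit12=1)
  nb .#.##: next=#  (t=1,i=0, bit11=1)
  nb .#.#.: next=.  (t=6,i=9, bit10=0)
  nb .#..#: next=#  (t=2,i=9, bit9=1)
  nb .#...: next=.  (t=4,i=0, bit8=0)
  nb ..###: next=#  (t=0,i=5, bit7=1)
  nb ..##.: next=.  (t=2,i=11, bit6=0)
  nb ..#.#: next=#  (t=1,i=11, bit5=1)
  nb ..#..: next=.  (t=2,i=8, bit4=0)
  nb ...##: next=#  (t=0,i=4, bit3=1)
  nb ...#.: next=#  (t=2,i=7, bit2=1)
  nb ....#: next=.  (t=2,i=6, bit1=0)
  nb .....: next=#  (t=2,i=3, bit0=1)
  bits 00111001001110110101101010101101 = 960191149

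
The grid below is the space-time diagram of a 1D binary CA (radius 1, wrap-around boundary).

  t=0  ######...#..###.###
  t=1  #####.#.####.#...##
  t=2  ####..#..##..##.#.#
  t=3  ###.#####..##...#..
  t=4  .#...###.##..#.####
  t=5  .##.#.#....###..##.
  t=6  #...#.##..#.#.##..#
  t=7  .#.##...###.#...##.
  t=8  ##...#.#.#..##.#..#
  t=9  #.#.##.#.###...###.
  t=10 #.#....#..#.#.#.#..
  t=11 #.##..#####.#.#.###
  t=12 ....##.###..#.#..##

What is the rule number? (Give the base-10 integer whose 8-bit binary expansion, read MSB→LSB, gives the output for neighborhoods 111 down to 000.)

150

  [7] ### => #  t=0,i=0
  [6] ##. => .  t=0,i=5
  [5] #.# => .  t=0,i=15
  [4] #.. => #  t=0,i=6
  [3] .## => .  t=0,i=12
  [2] .#. => #  t=0,i=9
  [1] ..# => #  t=0,i=8
  [0] ... => .  t=0,i=7
  bits 10010110 = 150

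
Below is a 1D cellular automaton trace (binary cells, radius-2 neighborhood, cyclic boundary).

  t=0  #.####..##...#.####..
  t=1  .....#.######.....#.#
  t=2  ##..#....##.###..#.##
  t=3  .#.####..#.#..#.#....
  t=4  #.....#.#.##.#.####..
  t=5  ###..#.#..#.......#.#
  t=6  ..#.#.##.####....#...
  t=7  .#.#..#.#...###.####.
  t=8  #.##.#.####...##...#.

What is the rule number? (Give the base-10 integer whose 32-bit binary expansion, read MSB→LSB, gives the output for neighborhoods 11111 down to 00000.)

3110016340

  [31] ##### => #  t=1,i=9
  [30] ####. => .  t=0,i=4
  [29] ###.# => #  t=7,i=14
  [28] ###.. => #  t=0,i=5
  [27] ##.## => #  t=2,i=11
  [26] ##.#. => .  t=4,i=12
  [25] ##..# => .  t=0,i=6
  [24] ##... => #  t=0,i=10
  [23] #.### => .  t=0,i=2
  [22] #.##. => #  t=4,i=10
  [21] #.#.# => .  t=4,i=8
  [20] #.#.. => #  t=1,i=20
  [19] #..## => #  t=0,i=7
  [18] #..#. => #  t=0,i=20
  [17] #...# => #  t=0,i=11
  [16] #.... => #  t=1,i=1
  [15] .#### => .  t=0,i=3
  [14] .###. => .  t=2,i=13
  [13] .##.# => .  t=2,i=10
  [12] .##.. => #  t=0,i=9
  [11] .#.## => .  t=0,i=1
  [10] .#.#. => #  t=1,i=19
  [9] .#..# => .  t=3,i=12
  [8] .#... => #  t=1,i=0
  [7] ..### => .  t=7,i=12
  [6] ..##. => #  t=0,i=8
  [5] ..#.# => .  t=0,i=0
  [4] ..#.. => #  t=2,i=4
  [3] ...## => .  t=2,i=8
  [2] ...#. => #  t=0,i=12
  [1] ....# => .  t=1,i=3
  [0] ..... => .  t=1,i=2
  bits 10111001010111110001010101010100 = 3110016340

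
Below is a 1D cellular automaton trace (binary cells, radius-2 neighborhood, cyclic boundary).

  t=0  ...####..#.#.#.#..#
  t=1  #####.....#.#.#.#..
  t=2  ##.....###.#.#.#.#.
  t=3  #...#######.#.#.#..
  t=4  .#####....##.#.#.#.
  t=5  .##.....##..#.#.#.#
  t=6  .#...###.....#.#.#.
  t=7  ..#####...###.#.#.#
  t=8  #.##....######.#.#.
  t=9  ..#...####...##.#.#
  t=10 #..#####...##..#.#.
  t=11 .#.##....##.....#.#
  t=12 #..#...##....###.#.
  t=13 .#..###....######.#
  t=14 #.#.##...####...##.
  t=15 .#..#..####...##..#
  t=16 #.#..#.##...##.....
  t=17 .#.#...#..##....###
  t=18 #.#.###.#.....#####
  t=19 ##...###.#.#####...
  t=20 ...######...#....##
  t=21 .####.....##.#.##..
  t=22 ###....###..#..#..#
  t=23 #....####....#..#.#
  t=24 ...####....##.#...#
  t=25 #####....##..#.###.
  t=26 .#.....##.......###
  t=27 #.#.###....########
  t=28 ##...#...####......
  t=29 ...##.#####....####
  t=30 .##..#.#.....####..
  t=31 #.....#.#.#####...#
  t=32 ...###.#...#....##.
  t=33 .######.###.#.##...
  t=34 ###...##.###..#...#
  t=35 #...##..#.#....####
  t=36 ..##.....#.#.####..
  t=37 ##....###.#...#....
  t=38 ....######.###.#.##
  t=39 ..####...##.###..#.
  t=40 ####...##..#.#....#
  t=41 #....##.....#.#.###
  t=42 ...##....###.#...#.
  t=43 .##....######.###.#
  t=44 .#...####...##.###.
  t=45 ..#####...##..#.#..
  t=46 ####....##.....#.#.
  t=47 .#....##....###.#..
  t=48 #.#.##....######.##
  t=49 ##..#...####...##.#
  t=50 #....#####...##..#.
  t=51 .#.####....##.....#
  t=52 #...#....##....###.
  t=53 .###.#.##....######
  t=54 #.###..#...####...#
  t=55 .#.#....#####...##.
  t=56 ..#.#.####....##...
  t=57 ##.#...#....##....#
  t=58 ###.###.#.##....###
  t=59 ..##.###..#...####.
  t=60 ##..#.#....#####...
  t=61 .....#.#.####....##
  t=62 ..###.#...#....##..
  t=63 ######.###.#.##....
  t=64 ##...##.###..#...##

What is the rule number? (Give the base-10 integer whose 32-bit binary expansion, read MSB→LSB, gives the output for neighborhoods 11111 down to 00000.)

742573967

  nb #####: next=.  (t=1,i=2, bit31=0)
  nb ####.: next=.  (t=0,i=5, bit30=0)
  nb ###.#: next=#  (t=2,i=9, bit29=1)
  nb ###..: next=.  (t=0,i=6, bit28=0)
  nb ##.##: next=#  (t=25,i=18, bit27=1)
  nb ##.#.: next=#  (t=2,i=10, bit26=1)
  nb ##..#: next=.  (t=0,i=7, bit25=0)
  nb ##...: next=.  (t=1,i=5, bit24=0)
  nb #.###: next=.  (t=18,i=4, bit23=0)
  nb #.##.: next=#  (t=2,i=0, bit22=1)
  nb #.#.#: next=.  (t=0,i=11, bit21=0)
  nb #.#..: next=.  (t=0,i=15, bit20=0)
  nb #..##: next=.  (t=1,i=18, bit19=0)
  nb #..#.: next=.  (t=0,i=8, bit18=0)
  nb #...#: next=#  (t=0,i=1, bit17=1)
  nb #....: next=.  (t=1,i=6, bit16=0)
  nb .####: next=#  (t=0,i=4, bit15=1)
  nb .###.: next=#  (t=2,i=8, bit14=1)
  nb .##.#: next=.  (t=4,i=11, bit13=0)
  nb .##..: next=.  (t=2,i=1, bit12=0)
  nb .#.##: next=.  (t=2,i=18, bit11=0)
  nb .#.#.: next=#  (t=0,i=10, bit10=1)
  nb .#..#: next=#  (t=0,i=16, bit9=1)
  nb .#...: next=#  (t=0,i=0, bit8=1)
  nb ..###: next=#  (t=0,i=3, bit7=1)
  nb ..##.: next=.  (t=4,i=10, bit6=0)
  nb ..#.#: next=.  (t=0,i=9, bit5=0)
  nb ..#..: next=.  (t=0,i=18, bit4=0)
  nb ...##: next=#  (t=0,i=2, bit3=1)
  nb ...#.: next=#  (t=1,i=9, bit2=1)
  nb ....#: next=#  (t=1,i=8, bit1=1)
  nb .....: next=#  (t=1,i=7, bit0=1)
  bits 00101100010000101100011110001111 = 742573967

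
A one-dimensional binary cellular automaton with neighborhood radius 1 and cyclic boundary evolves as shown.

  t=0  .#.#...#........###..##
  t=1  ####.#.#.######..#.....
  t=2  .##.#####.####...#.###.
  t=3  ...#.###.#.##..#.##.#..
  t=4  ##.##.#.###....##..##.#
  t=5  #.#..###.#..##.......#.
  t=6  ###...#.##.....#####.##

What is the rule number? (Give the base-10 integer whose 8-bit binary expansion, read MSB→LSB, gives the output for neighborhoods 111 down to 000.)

165

  [7] ### => #  t=0,i=17
  [6] ##. => .  t=0,i=18
  [5] #.# => #  t=0,i=0
  [4] #.. => .  t=0,i=4
  [3] .## => .  t=0,i=16
  [2] .#. => #  t=0,i=1
  [1] ..# => .  t=0,i=6
  [0] ... => #  t=0,i=5
  bits 10100101 = 165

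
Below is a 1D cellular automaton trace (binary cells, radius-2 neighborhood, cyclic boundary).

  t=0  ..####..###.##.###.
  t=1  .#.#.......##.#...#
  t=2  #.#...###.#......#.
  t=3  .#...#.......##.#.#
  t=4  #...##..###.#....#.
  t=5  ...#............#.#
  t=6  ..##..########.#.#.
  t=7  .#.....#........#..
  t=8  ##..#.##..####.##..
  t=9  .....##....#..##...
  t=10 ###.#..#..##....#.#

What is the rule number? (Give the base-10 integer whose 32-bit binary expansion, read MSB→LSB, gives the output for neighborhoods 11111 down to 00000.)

155225117

  [31] ##### => .  t=6,i=8
  [30] ####. => .  t=0,i=4
  [29] ###.# => .  t=0,i=10
  [28] ###.. => .  t=0,i=5
  [27] ##.## => #  t=0,i=11
  [26] ##.#. => .  t=1,i=13
  [25] ##..# => .  t=0,i=6
  [24] ##... => #  t=0,i=18
  [23] #.### => .  t=0,i=15
  [22] #.##. => #  t=0,i=12
  [21] #.#.# => .  t=1,i=1
  [20] #.#.. => .  t=1,i=3
  [19] #..## => .  t=0,i=7
  [18] #..#. => .  t=8,i=3
  [17] #...# => .  t=0,i=0
  [16] #.... => .  t=1,i=5
  [15] .#### => #  t=0,i=3
  [14] .###. => .  t=0,i=9
  [13] .##.# => .  t=0,i=13
  [12] .##.. => .  t=4,i=5
  [11] .#.## => #  t=8,i=5
  [10] .#.#. => #  t=1,i=0
  [9] .#..# => .  t=9,i=12
  [8] .#... => .  t=1,i=4
  [7] ..### => .  t=0,i=2
  [6] ..##. => .  t=1,i=11
  [5] ..#.# => .  t=1,i=18
  [4] ..#.. => #  t=3,i=5
  [3] ...## => #  t=0,i=1
  [2] ...#. => #  t=1,i=17
  [1] ....# => .  t=1,i=9
  [0] ..... => #  t=1,i=6
  bits 00001001010000001000110000011101 = 155225117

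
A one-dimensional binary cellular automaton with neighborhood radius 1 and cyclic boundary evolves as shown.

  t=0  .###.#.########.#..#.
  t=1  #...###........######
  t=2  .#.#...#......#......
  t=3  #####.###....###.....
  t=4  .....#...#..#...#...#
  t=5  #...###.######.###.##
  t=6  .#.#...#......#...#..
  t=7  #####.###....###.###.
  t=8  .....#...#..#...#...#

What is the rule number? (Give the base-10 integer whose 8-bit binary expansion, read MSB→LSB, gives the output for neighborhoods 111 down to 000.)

54

  [7] ### => .  t=0,i=2
  [6] ##. => .  t=0,i=3
  [5] #.# => #  t=0,i=4
  [4] #.. => #  t=0,i=17
  [3] .## => .  t=0,i=1
  [2] .#. => #  t=0,i=5
  [1] ..# => #  t=0,i=0
  [0] ... => .  t=1,i=2
  bits 00110110 = 54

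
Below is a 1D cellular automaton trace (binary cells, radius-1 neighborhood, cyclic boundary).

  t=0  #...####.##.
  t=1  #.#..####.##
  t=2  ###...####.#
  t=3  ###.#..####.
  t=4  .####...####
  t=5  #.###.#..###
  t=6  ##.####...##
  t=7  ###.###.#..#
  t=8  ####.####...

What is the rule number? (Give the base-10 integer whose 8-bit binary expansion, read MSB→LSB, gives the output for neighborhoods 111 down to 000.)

229

  nb ###: next=#  (t=0,i=5, bit7=1)
  nb ##.: next=#  (t=0,i=7, bit6=1)
  nb #.#: next=#  (t=0,i=8, bit5=1)
  nb #..: next=.  (t=0,i=1, bit4=0)
  nb .##: next=.  (t=0,i=4, bit3=0)
  nb .#.: next=#  (t=0,i=0, bit2=1)
  nb ..#: next=.  (t=0,i=3, bit1=0)
  nb ...: next=#  (t=0,i=2, bit0=1)
  bits 11100101 = 229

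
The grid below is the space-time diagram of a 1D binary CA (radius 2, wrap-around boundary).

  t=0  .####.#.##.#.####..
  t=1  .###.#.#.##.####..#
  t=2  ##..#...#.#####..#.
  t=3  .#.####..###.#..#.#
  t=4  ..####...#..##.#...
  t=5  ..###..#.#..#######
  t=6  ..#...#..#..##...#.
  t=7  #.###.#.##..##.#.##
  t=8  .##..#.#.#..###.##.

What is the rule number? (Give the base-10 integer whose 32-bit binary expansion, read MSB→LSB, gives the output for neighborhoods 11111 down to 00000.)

  #####|.  b31=0 t=2,i=12
  ####.|#  b30=1 t=0,i=3
  ###.#|.  b29=0 t=0,i=4
  ###..|.  b28=0 t=0,i=16
  ##.##|#  b27=1 t=1,i=11
  ##.#.|#  b26=1 t=0,i=5
  ##..#|.  b25=0 t=1,i=16
  ##...|.  b24=0 t=0,i=17
  #.###|#  b23=1 t=0,i=13
  #.##.|.  b22=0 t=0,i=8
  #.#.#|.  b21=0 t=0,i=6
  #.#..|#  b20=1 t=3,i=13
  #..##|.  b19=0 t=3,i=8
  #..#.|#  b18=1 t=1,i=17
  #...#|#  b17=1 t=0,i=18
  #....|#  b16=1 t=4,i=17
  .####|#  b15=1 t=0,i=2
  .###.|.  b14=0 t=1,i=2
  .##.#|#  b13=1 t=0,i=9
  .##..|#  b12=1 t=2,i=1
  .#.##|#  b11=1 t=0,i=7
  .#.#.|.  b10=0 t=1,i=6
  .#..#|.  b9=0 t=3,i=14
  .#...|#  b8=1 t=2,i=5
  ..###|#  b7=1 t=0,i=1
  ..##.|#  b6=1 t=4,i=12
  ..#.#|.  b5=0 t=1,i=18
  ..#..|#  b4=1 t=2,i=4
  ...##|.  b3=0 t=0,i=0
  ...#.|.  b2=0 t=2,i=7
  ....#|.  b1=0 t=4,i=0
  .....|#  b0=1 t=4,i=18
  bits 01001100100101111011100111010001 = 1285011921

1285011921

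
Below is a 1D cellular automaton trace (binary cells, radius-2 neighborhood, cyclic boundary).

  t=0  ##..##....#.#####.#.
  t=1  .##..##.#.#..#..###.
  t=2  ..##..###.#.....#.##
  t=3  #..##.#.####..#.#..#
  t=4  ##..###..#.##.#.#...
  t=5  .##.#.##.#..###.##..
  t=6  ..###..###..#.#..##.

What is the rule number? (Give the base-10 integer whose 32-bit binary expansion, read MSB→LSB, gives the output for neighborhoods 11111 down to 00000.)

925938082

  ##### -> .   bit 31 = 0  t=0,i=14
  ####. -> .   bit 30 = 0  t=0,i=15
  ###.# -> #   bit 29 = 1  t=0,i=16
  ###.. -> #   bit 28 = 1  t=1,i=18
  ##.## -> .   bit 27 = 0  t=5,i=15
  ##.#. -> #   bit 26 = 1  t=0,i=17
  ##..# -> #   bit 25 = 1  t=0,i=2
  ##... -> #   bit 24 = 1  t=0,i=6
  #.### -> .   bit 23 = 0  t=0,i=12
  #.##. -> .   bit 22 = 0  t=0,i=0
  #.#.# -> #   bit 21 = 1  t=0,i=18
  #.#.. -> #   bit 20 = 1  t=1,i=10
  #..## -> .   bit 19 = 0  t=0,i=3
  #..#. -> .   bit 18 = 0  t=1,i=12
  #...# -> .   bit 17 = 0  t=4,i=18
  #.... -> .   bit 16 = 0  t=0,i=7
  .#### -> #   bit 15 = 1  t=0,i=13
  .###. -> .   bit 14 = 0  t=1,i=17
  .##.# -> #   bit 13 = 1  t=1,i=6
  .##.. -> #   bit 12 = 1  t=0,i=1
  .#.## -> .   bit 11 = 0  t=0,i=11
  .#.#. -> .   bit 10 = 0  t=1,i=9
  .#..# -> .   bit 9 = 0  t=1,i=11
  .#... -> #   bit 8 = 1  t=2,i=11
  ..### -> #   bit 7 = 1  t=1,i=16
  ..##. -> .   bit 6 = 0  t=0,i=4
  ..#.# -> #   bit 5 = 1  t=0,i=10
  ..#.. -> .   bit 4 = 0  t=1,i=13
  ...## -> .   bit 3 = 0  t=4,i=19
  ...#. -> .   bit 2 = 0  t=0,i=9
  ....# -> #   bit 1 = 1  t=0,i=8
  ..... -> .   bit 0 = 0  t=2,i=13
  bits 00110111001100001011000110100010 = 925938082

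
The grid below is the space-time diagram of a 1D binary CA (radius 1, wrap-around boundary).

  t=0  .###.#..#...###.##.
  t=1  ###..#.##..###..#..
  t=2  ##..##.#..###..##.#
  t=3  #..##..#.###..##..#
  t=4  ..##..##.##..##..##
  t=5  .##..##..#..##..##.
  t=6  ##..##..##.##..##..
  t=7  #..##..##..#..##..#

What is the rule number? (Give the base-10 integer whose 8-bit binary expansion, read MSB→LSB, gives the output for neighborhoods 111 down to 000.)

  nb ###: next=#  (t=0,i=2, bit7=1)
  nb ##.: next=.  (t=0,i=3, bit6=0)
  nb #.#: next=.  (t=0,i=4, bit5=0)
  nb #..: next=.  (t=0,i=6, bit4=0)
  nb .##: next=#  (t=0,i=1, bit3=1)
  nb .#.: next=#  (t=0,i=5, bit2=1)
  nb ..#: next=#  (t=0,i=0, bit1=1)
  nb ...: next=.  (t=0,i=10, bit0=0)
  bits 10001110 = 142

142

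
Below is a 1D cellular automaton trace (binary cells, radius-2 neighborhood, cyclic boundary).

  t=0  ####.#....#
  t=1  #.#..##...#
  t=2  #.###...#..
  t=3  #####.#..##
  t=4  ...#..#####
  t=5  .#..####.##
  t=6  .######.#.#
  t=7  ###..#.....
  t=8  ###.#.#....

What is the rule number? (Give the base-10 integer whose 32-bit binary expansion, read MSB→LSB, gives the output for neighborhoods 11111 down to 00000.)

1486810016

  #####|.  b31=0 t=0,i=1
  ####.|#  b30=1 t=0,i=2
  ###.#|.  b29=0 t=0,i=3
  ###..|#  b28=1 t=2,i=4
  ##.##|#  b27=1 t=5,i=8
  ##.#.|.  b26=0 t=0,i=4
  ##..#|.  b25=0 t=7,i=3
  ##...|.  b24=0 t=1,i=7
  #.###|#  b23=1 t=2,i=2
  #.##.|.  b22=0 t=5,i=9
  #.#.#|.  b21=0 t=6,i=8
  #.#..|#  b20=1 t=0,i=5
  #..##|#  b19=1 t=1,i=4
  #..#.|#  b18=1 t=2,i=10
  #...#|#  b17=1 t=1,i=8
  #....|.  b16=0 t=0,i=7
  .####|#  b15=1 t=0,i=0
  .###.|#  b14=1 t=2,i=3
  .##.#|#  b13=1 t=1,i=0
  .##..|.  b12=0 t=1,i=6
  .#.##|#  b11=1 t=2,i=1
  .#.#.|.  b10=0 t=6,i=9
  .#..#|#  b9=1 t=1,i=3
  .#...|#  b8=1 t=0,i=6
  ..###|#  b7=1 t=0,i=10
  ..##.|.  b6=0 t=1,i=5
  ..#.#|#  b5=1 t=2,i=0
  ..#..|.  b4=0 t=2,i=8
  ...##|.  b3=0 t=0,i=9
  ...#.|.  b2=0 t=2,i=7
  ....#|.  b1=0 t=0,i=8
  .....|.  b0=0 t=7,i=8
  bits 01011000100111101110101110100000 = 1486810016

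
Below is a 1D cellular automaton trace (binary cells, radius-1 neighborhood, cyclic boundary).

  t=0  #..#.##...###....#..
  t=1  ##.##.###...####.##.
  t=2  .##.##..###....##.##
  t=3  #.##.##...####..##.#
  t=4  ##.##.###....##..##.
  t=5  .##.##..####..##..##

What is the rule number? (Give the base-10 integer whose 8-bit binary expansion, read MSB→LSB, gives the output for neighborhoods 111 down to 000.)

  [7] ### => .  t=0,i=11
  [6] ##. => #  t=0,i=6
  [5] #.# => #  t=0,i=4
  [4] #.. => #  t=0,i=1
  [3] .## => .  t=0,i=5
  [2] .#. => #  t=0,i=0
  [1] ..# => .  t=0,i=2
  [0] ... => #  t=0,i=8
  bits 01110101 = 117

117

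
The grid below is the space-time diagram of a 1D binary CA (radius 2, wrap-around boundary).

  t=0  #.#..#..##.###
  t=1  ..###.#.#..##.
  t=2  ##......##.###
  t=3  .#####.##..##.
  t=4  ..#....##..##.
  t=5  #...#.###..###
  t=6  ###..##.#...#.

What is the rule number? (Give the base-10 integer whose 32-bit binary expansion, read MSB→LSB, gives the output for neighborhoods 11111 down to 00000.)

  [31] ##### => .  t=2,i=13
  [30] ####. => .  t=0,i=13
  [29] ###.# => .  t=0,i=0
  [28] ###.. => #  t=2,i=1
  [27] ##.## => .  t=0,i=10
  [26] ##.#. => .  t=0,i=1
  [25] ##..# => .  t=3,i=9
  [24] ##... => #  t=1,i=13
  [23] #.### => #  t=0,i=11
  [22] #.##. => #  t=3,i=7
  [21] #.#.# => .  t=1,i=6
  [20] #.#.. => #  t=0,i=2
  [19] #..## => .  t=0,i=7
  [18] #..#. => #  t=0,i=4
  [17] #...# => #  t=1,i=0
  [16] #.... => #  t=2,i=3
  [15] .#### => #  t=0,i=12
  [14] .###. => .  t=1,i=3
  [13] .##.# => .  t=0,i=9
  [12] .##.. => #  t=1,i=12
  [11] .#.## => #  t=5,i=5
  [10] .#.#. => .  t=1,i=7
  [9] .#..# => #  t=0,i=3
  [8] .#... => .  t=4,i=3
  [7] ..### => .  t=1,i=2
  [6] ..##. => #  t=0,i=8
  [5] ..#.# => .  t=5,i=4
  [4] ..#.. => .  t=0,i=5
  [3] ...## => #  t=1,i=1
  [2] ...#. => .  t=4,i=1
  [1] ....# => .  t=2,i=6
  [0] ..... => #  t=2,i=4
  bits 00010001110101111001101001001001 = 299342409

299342409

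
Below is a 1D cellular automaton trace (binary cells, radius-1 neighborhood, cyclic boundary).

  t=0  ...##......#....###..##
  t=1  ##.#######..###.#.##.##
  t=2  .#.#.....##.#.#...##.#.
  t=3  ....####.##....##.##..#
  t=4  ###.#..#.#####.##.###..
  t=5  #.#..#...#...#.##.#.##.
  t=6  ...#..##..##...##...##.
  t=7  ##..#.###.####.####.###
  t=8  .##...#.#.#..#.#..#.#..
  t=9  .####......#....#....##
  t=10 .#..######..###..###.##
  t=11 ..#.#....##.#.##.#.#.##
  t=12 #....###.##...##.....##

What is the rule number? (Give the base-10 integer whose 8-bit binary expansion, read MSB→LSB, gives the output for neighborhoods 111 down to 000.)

  [7] ### => .  t=0,i=17
  [6] ##. => #  t=0,i=4
  [5] #.# => .  t=1,i=2
  [4] #.. => #  t=0,i=0
  [3] .## => #  t=0,i=3
  [2] .#. => .  t=0,i=11
  [1] ..# => .  t=0,i=2
  [0] ... => #  t=0,i=1
  bits 01011001 = 89

89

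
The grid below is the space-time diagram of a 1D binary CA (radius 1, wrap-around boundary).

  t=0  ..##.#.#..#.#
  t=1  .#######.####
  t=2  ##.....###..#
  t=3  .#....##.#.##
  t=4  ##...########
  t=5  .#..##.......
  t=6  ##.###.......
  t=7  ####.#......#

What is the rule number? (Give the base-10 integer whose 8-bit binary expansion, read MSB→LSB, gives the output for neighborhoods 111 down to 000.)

  ### -> .   bit 7 = 0  t=1,i=2
  ##. -> #   bit 6 = 1  t=0,i=3
  #.# -> #   bit 5 = 1  t=0,i=4
  #.. -> .   bit 4 = 0  t=0,i=0
  .## -> #   bit 3 = 1  t=0,i=2
  .#. -> #   bit 2 = 1  t=0,i=5
  ..# -> #   bit 1 = 1  t=0,i=1
  ... -> .   bit 0 = 0  t=2,i=3
  bits 01101110 = 110

110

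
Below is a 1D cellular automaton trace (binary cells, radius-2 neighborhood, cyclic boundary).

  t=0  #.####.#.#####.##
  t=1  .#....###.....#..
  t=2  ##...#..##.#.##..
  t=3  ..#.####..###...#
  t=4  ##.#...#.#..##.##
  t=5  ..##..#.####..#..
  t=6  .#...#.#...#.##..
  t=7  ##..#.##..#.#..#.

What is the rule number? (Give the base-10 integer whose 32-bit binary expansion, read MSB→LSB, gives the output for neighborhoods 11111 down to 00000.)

490475037

  ##### -> .   bit 31 = 0  t=0,i=11
  ####. -> .   bit 30 = 0  t=0,i=4
  ###.# -> .   bit 29 = 0  t=0,i=0
  ###.. -> #   bit 28 = 1  t=1,i=8
  ##.## -> #   bit 27 = 1  t=0,i=1
  ##.#. -> #   bit 26 = 1  t=0,i=6
  ##..# -> .   bit 25 = 0  t=2,i=15
  ##... -> #   bit 24 = 1  t=1,i=9
  #.### -> .   bit 23 = 0  t=0,i=2
  #.##. -> .   bit 22 = 0  t=2,i=13
  #.#.# -> #   bit 21 = 1  t=0,i=7
  #.#.. -> #   bit 20 = 1  t=4,i=3
  #..## -> #   bit 19 = 1  t=2,i=7
  #..#. -> #   bit 18 = 1  t=3,i=1
  #...# -> .   bit 17 = 0  t=1,i=16
  #.... -> .   bit 16 = 0  t=1,i=3
  .#### -> .   bit 15 = 0  t=0,i=3
  .###. -> .   bit 14 = 0  t=0,i=16
  .##.# -> .   bit 13 = 0  t=2,i=9
  .##.. -> .   bit 12 = 0  t=2,i=1
  .#.## -> #   bit 11 = 1  t=0,i=8
  .#.#. -> #   bit 10 = 1  t=4,i=8
  .#..# -> #   bit 9 = 1  t=2,i=6
  .#... -> .   bit 8 = 0  t=1,i=2
  ..### -> .   bit 7 = 0  t=1,i=6
  ..##. -> .   bit 6 = 0  t=2,i=0
  ..#.# -> .   bit 5 = 0  t=3,i=2
  ..#.. -> #   bit 4 = 1  t=1,i=1
  ...## -> #   bit 3 = 1  t=1,i=5
  ...#. -> #   bit 2 = 1  t=1,i=0
  ....# -> .   bit 1 = 0  t=1,i=4
  ..... -> #   bit 0 = 1  t=1,i=11
  bits 00011101001111000000111000011101 = 490475037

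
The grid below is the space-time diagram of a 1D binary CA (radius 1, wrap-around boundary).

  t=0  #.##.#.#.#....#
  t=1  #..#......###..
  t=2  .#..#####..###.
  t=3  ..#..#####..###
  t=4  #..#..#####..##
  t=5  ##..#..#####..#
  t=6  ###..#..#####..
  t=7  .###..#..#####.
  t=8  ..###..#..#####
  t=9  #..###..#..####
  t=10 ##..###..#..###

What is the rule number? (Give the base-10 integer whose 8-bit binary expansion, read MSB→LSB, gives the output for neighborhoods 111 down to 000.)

209

  nb ###: next=#  (t=1,i=11, bit7=1)
  nb ##.: next=#  (t=0,i=0, bit6=1)
  nb #.#: next=.  (t=0,i=1, bit5=0)
  nb #..: next=#  (t=0,i=10, bit4=1)
  nb .##: next=.  (t=0,i=2, bit3=0)
  nb .#.: next=.  (t=0,i=5, bit2=0)
  nb ..#: next=.  (t=0,i=13, bit1=0)
  nb ...: next=#  (t=0,i=11, bit0=1)
  bits 11010001 = 209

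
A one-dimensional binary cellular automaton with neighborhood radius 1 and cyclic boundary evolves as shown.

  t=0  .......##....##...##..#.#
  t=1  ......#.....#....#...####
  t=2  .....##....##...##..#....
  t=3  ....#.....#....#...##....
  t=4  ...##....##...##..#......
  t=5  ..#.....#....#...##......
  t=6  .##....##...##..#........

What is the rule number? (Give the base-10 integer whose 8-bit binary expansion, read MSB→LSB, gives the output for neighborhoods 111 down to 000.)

38

  ### -> .   bit 7 = 0  t=1,i=22
  ##. -> .   bit 6 = 0  t=0,i=8
  #.# -> #   bit 5 = 1  t=0,i=23
  #.. -> .   bit 4 = 0  t=0,i=0
  .## -> .   bit 3 = 0  t=0,i=7
  .#. -> #   bit 2 = 1  t=0,i=22
  ..# -> #   bit 1 = 1  t=0,i=6
  ... -> .   bit 0 = 0  t=0,i=1
  bits 00100110 = 38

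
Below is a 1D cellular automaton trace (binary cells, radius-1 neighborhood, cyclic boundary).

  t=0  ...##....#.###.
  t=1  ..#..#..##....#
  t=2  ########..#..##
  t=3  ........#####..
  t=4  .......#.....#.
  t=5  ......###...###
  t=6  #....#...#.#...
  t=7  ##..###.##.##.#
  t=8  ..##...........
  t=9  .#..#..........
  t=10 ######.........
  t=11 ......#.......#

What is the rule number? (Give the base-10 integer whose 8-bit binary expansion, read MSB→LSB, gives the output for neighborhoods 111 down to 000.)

22

  nb ###: next=.  (t=0,i=12, bit7=0)
  nb ##.: next=.  (t=0,i=4, bit6=0)
  nb #.#: next=.  (t=0,i=10, bit5=0)
  nb #..: next=#  (t=0,i=5, bit4=1)
  nb .##: next=.  (t=0,i=3, bit3=0)
  nb .#.: next=#  (t=0,i=9, bit2=1)
  nb ..#: next=#  (t=0,i=2, bit1=1)
  nb ...: next=.  (t=0,i=0, bit0=0)
  bits 00010110 = 22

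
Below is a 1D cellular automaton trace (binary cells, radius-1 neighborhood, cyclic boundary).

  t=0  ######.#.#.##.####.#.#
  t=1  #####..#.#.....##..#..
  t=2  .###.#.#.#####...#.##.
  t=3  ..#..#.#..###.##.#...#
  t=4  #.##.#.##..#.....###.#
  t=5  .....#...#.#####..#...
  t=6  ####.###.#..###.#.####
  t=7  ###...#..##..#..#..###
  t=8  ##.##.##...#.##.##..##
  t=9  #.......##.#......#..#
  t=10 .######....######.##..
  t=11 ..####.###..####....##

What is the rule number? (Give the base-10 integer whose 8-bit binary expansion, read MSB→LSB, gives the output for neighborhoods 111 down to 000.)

149

  [7] ### => #  t=0,i=0
  [6] ##. => .  t=0,i=5
  [5] #.# => .  t=0,i=6
  [4] #.. => #  t=1,i=5
  [3] .## => .  t=0,i=11
  [2] .#. => #  t=0,i=7
  [1] ..# => .  t=1,i=6
  [0] ... => #  t=1,i=11
  bits 10010101 = 149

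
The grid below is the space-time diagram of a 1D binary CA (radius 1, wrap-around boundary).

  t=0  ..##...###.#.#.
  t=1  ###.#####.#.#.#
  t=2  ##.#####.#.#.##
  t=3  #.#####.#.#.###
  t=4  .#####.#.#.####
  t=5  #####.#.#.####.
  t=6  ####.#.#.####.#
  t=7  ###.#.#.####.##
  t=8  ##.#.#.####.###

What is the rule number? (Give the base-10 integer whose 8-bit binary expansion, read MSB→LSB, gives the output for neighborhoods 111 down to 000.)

187

  nb ###: next=#  (t=0,i=8, bit7=1)
  nb ##.: next=.  (t=0,i=3, bit6=0)
  nb #.#: next=#  (t=0,i=10, bit5=1)
  nb #..: next=#  (t=0,i=4, bit4=1)
  nb .##: next=#  (t=0,i=2, bit3=1)
  nb .#.: next=.  (t=0,i=11, bit2=0)
  nb ..#: next=#  (t=0,i=1, bit1=1)
  nb ...: next=#  (t=0,i=0, bit0=1)
  bits 10111011 = 187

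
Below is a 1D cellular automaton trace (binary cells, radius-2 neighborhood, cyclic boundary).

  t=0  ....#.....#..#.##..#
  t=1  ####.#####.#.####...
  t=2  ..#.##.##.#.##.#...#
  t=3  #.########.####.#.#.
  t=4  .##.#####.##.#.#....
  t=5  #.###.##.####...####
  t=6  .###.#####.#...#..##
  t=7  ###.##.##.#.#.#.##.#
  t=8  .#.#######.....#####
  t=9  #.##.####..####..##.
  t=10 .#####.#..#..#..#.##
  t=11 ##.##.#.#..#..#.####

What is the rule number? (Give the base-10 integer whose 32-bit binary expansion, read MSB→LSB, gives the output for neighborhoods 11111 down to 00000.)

3435756335

  #####|#  b31=1 t=1,i=7
  ####.|#  b30=1 t=1,i=2
  ###.#|.  b29=0 t=1,i=3
  ###..|.  b28=0 t=1,i=16
  ##.##|#  b27=1 t=1,i=4
  ##.#.|#  b26=1 t=1,i=10
  ##..#|.  b25=0 t=0,i=17
  ##...|.  b24=0 t=1,i=17
  #.###|#  b23=1 t=1,i=5
  #.##.|#  b22=1 t=0,i=15
  #.#.#|.  b21=0 t=1,i=11
  #.#..|.  b20=0 t=2,i=15
  #..##|#  b19=1 t=6,i=17
  #..#.|.  b18=0 t=0,i=12
  #...#|.  b17=0 t=1,i=18
  #....|#  b16=1 t=0,i=1
  .####|.  b15=0 t=1,i=1
  .###.|#  b14=1 t=5,i=3
  .##.#|#  b13=1 t=2,i=5
  .##..|#  b12=1 t=0,i=16
  .#.##|#  b11=1 t=0,i=14
  .#.#.|.  b10=0 t=3,i=17
  .#..#|#  b9=1 t=0,i=11
  .#...|#  b8=1 t=0,i=0
  ..###|.  b7=0 t=1,i=0
  ..##.|.  b6=0 t=4,i=1
  ..#.#|#  b5=1 t=0,i=13
  ..#..|.  b4=0 t=0,i=4
  ...##|#  b3=1 t=1,i=19
  ...#.|#  b2=1 t=0,i=3
  ....#|#  b1=1 t=0,i=2
  .....|#  b0=1 t=0,i=7
  bits 11001100110010010111101100101111 = 3435756335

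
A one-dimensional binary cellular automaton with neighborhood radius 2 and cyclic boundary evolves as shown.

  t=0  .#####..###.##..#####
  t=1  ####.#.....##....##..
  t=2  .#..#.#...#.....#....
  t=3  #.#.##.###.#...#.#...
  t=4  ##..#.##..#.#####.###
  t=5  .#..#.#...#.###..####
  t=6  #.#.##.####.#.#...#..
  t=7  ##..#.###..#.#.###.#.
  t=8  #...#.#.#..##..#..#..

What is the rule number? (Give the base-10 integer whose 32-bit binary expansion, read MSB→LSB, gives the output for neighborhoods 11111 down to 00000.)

2629994284

  [31] ##### => #  t=0,i=3
  [30] ####. => .  t=0,i=4
  [29] ###.# => .  t=0,i=10
  [28] ###.. => #  t=0,i=5
  [27] ##.## => #  t=0,i=0
  [26] ##.#. => #  t=1,i=4
  [25] ##..# => .  t=0,i=6
  [24] ##... => .  t=1,i=13
  [23] #.### => #  t=0,i=1
  [22] #.##. => #  t=0,i=12
  [21] #.#.# => .  t=3,i=2
  [20] #.#.. => .  t=1,i=5
  [19] #..## => .  t=0,i=7
  [18] #..#. => .  t=2,i=3
  [17] #...# => #  t=2,i=8
  [16] #.... => .  t=1,i=7
  [15] .#### => #  t=0,i=2
  [14] .###. => .  t=0,i=9
  [13] .##.# => .  t=3,i=5
  [12] .##.. => .  t=0,i=13
  [11] .#.## => .  t=3,i=3
  [10] .#.#. => #  t=2,i=5
  [9] .#..# => #  t=2,i=2
  [8] .#... => #  t=1,i=6
  [7] ..### => .  t=0,i=8
  [6] ..##. => .  t=1,i=11
  [5] ..#.# => #  t=2,i=4
  [4] ..#.. => .  t=2,i=1
  [3] ...## => #  t=1,i=10
  [2] ...#. => #  t=2,i=0
  [1] ....# => .  t=1,i=9
  [0] ..... => .  t=1,i=8
  bits 10011100110000101000011100101100 = 2629994284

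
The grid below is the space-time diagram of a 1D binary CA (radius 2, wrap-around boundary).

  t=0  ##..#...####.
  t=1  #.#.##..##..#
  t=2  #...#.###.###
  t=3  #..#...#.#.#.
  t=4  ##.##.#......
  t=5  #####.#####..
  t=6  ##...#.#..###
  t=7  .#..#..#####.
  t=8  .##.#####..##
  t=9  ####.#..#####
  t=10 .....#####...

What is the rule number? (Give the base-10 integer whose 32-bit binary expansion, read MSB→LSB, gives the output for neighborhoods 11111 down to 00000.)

  ##### -> .   bit 31 = 0  t=5,i=2
  ####. -> .   bit 30 = 0  t=0,i=10
  ###.# -> .   bit 29 = 0  t=0,i=11
  ###.. -> #   bit 28 = 1  t=2,i=0
  ##.## -> #   bit 27 = 1  t=0,i=12
  ##.#. -> .   bit 26 = 0  t=1,i=1
  ##..# -> #   bit 25 = 1  t=0,i=2
  ##... -> .   bit 24 = 0  t=2,i=1
  #.### -> .   bit 23 = 0  t=2,i=6
  #.##. -> #   bit 22 = 1  t=0,i=0
  #.#.# -> .   bit 21 = 0  t=1,i=2
  #.#.. -> #   bit 20 = 1  t=3,i=0
  #..## -> #   bit 19 = 1  t=1,i=7
  #..#. -> .   bit 18 = 0  t=0,i=3
  #...# -> .   bit 17 = 0  t=0,i=6
  #.... -> #   bit 16 = 1  t=4,i=8
  .#### -> #   bit 15 = 1  t=0,i=9
  .###. -> #   bit 14 = 1  t=2,i=7
  .##.# -> #   bit 13 = 1  t=1,i=0
  .##.. -> .   bit 12 = 0  t=0,i=1
  .#.## -> .   bit 11 = 0  t=1,i=3
  .#.#. -> .   bit 10 = 0  t=3,i=8
  .#..# -> #   bit 9 = 1  t=3,i=1
  .#... -> #   bit 8 = 1  t=0,i=5
  ..### -> #   bit 7 = 1  t=0,i=8
  ..##. -> #   bit 6 = 1  t=1,i=8
  ..#.# -> .   bit 5 = 0  t=2,i=4
  ..#.. -> #   bit 4 = 1  t=0,i=4
  ...## -> .   bit 3 = 0  t=0,i=7
  ...#. -> #   bit 2 = 1  t=2,i=3
  ....# -> .   bit 1 = 0  t=4,i=11
  ..... -> #   bit 0 = 1  t=4,i=9
  bits 00011010010110011110001111010101 = 442098645

442098645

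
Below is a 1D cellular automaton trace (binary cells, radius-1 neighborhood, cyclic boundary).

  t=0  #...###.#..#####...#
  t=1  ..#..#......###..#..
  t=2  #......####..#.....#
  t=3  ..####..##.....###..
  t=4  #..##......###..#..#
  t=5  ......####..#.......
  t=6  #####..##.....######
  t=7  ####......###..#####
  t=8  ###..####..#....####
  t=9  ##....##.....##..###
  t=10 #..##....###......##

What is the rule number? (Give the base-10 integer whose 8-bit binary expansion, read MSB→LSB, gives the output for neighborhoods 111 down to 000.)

129

  [7] ### => #  t=0,i=5
  [6] ##. => .  t=0,i=0
  [5] #.# => .  t=0,i=7
  [4] #.. => .  t=0,i=1
  [3] .## => .  t=0,i=4
  [2] .#. => .  t=0,i=8
  [1] ..# => .  t=0,i=3
  [0] ... => #  t=0,i=2
  bits 10000001 = 129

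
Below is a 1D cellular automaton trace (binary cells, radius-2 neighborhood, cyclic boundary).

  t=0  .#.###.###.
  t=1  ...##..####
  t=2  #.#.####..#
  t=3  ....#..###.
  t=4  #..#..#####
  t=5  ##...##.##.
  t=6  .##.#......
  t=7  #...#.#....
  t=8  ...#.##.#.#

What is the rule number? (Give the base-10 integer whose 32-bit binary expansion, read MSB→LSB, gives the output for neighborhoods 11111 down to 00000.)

2476299404

  ##### -> #   bit 31 = 1  t=4,i=8
  ####. -> .   bit 30 = 0  t=1,i=9
  ###.# -> .   bit 29 = 0  t=0,i=5
  ###.. -> #   bit 28 = 1  t=0,i=9
  ##.## -> .   bit 27 = 0  t=0,i=6
  ##.#. -> .   bit 26 = 0  t=2,i=1
  ##..# -> #   bit 25 = 1  t=0,i=10
  ##... -> #   bit 24 = 1  t=1,i=0
  #.### -> #   bit 23 = 1  t=0,i=3
  #.##. -> .   bit 22 = 0  t=5,i=0
  #.#.# -> .   bit 21 = 0  t=2,i=2
  #.#.. -> #   bit 20 = 1  t=6,i=4
  #..## -> #   bit 19 = 1  t=1,i=6
  #..#. -> .   bit 18 = 0  t=0,i=0
  #...# -> .   bit 17 = 0  t=1,i=1
  #.... -> #   bit 16 = 1  t=3,i=0
  .#### -> .   bit 15 = 0  t=1,i=8
  .###. -> #   bit 14 = 1  t=0,i=4
  .##.# -> .   bit 13 = 0  t=2,i=0
  .##.. -> #   bit 12 = 1  t=1,i=4
  .#.## -> .   bit 11 = 0  t=0,i=2
  .#.#. -> #   bit 10 = 1  t=7,i=5
  .#..# -> .   bit 9 = 0  t=3,i=5
  .#... -> .   bit 8 = 0  t=6,i=5
  ..### -> #   bit 7 = 1  t=1,i=7
  ..##. -> .   bit 6 = 0  t=1,i=3
  ..#.# -> .   bit 5 = 0  t=0,i=1
  ..#.. -> .   bit 4 = 0  t=3,i=4
  ...## -> #   bit 3 = 1  t=1,i=2
  ...#. -> #   bit 2 = 1  t=3,i=3
  ....# -> .   bit 1 = 0  t=3,i=2
  ..... -> .   bit 0 = 0  t=3,i=1
  bits 10010011100110010101010010001100 = 2476299404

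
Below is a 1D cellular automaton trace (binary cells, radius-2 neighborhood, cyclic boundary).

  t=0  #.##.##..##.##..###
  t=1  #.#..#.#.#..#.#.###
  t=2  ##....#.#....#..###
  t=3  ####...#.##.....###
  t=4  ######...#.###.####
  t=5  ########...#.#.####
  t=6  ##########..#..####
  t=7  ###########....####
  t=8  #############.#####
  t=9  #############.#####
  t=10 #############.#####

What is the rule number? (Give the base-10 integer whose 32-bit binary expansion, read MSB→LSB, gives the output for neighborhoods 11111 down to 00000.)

  ##### -> #   bit 31 = 1  t=2,i=18
  ####. -> #   bit 30 = 1  t=0,i=18
  ###.# -> #   bit 29 = 1  t=0,i=0
  ###.. -> #   bit 28 = 1  t=2,i=1
  ##.## -> .   bit 27 = 0  t=0,i=1
  ##.#. -> #   bit 26 = 1  t=1,i=1
  ##..# -> #   bit 25 = 1  t=0,i=7
  ##... -> #   bit 24 = 1  t=2,i=2
  #.### -> #   bit 23 = 1  t=1,i=16
  #.##. -> #   bit 22 = 1  t=0,i=2
  #.#.# -> .   bit 21 = 0  t=1,i=7
  #.#.. -> .   bit 20 = 0  t=1,i=2
  #..## -> .   bit 19 = 0  t=0,i=8
  #..#. -> .   bit 18 = 0  t=1,i=4
  #...# -> #   bit 17 = 1  t=3,i=5
  #.... -> #   bit 16 = 1  t=2,i=3
  .#### -> #   bit 15 = 1  t=0,i=17
  .###. -> .   bit 14 = 0  t=4,i=12
  .##.# -> .   bit 13 = 0  t=0,i=3
  .##.. -> .   bit 12 = 0  t=0,i=6
  .#.## -> .   bit 11 = 0  t=1,i=15
  .#.#. -> #   bit 10 = 1  t=1,i=6
  .#..# -> .   bit 9 = 0  t=1,i=3
  .#... -> #   bit 8 = 1  t=2,i=9
  ..### -> #   bit 7 = 1  t=0,i=16
  ..##. -> #   bit 6 = 1  t=0,i=9
  ..#.# -> .   bit 5 = 0  t=1,i=5
  ..#.. -> .   bit 4 = 0  t=2,i=13
  ...## -> #   bit 3 = 1  t=3,i=15
  ...#. -> .   bit 2 = 0  t=2,i=5
  ....# -> .   bit 1 = 0  t=2,i=4
  ..... -> #   bit 0 = 1  t=3,i=13
  bits 11110111110000111000010111001001 = 4156786121

4156786121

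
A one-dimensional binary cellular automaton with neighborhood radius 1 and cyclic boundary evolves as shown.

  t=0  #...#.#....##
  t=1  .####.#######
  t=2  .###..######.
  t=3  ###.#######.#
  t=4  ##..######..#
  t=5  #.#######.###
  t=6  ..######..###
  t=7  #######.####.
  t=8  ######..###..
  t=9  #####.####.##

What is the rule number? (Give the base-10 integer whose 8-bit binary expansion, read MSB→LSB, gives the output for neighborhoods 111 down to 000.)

  ### -> #   bit 7 = 1  t=0,i=12
  ##. -> .   bit 6 = 0  t=0,i=0
  #.# -> .   bit 5 = 0  t=0,i=5
  #.. -> #   bit 4 = 1  t=0,i=1
  .## -> #   bit 3 = 1  t=0,i=11
  .#. -> #   bit 2 = 1  t=0,i=4
  ..# -> #   bit 1 = 1  t=0,i=3
  ... -> #   bit 0 = 1  t=0,i=2
  bits 10011111 = 159

159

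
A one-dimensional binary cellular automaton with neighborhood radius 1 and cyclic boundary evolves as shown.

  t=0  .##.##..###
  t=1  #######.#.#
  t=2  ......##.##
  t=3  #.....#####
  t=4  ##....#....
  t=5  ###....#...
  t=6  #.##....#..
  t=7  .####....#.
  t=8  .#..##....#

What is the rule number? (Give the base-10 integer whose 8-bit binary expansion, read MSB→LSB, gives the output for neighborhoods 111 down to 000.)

120

  ### -> .   bit 7 = 0  t=0,i=9
  ##. -> #   bit 6 = 1  t=0,i=2
  #.# -> #   bit 5 = 1  t=0,i=0
  #.. -> #   bit 4 = 1  t=0,i=6
  .## -> #   bit 3 = 1  t=0,i=1
  .#. -> .   bit 2 = 0  t=1,i=8
  ..# -> .   bit 1 = 0  t=0,i=7
  ... -> .   bit 0 = 0  t=2,i=1
  bits 01111000 = 120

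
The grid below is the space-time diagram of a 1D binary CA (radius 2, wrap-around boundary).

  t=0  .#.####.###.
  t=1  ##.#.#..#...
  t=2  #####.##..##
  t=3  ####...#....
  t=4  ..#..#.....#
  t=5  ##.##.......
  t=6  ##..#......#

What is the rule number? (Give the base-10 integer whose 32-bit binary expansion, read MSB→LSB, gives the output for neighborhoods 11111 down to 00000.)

  ##### -> #   bit 31 = 1  t=2,i=0
  ####. -> #   bit 30 = 1  t=0,i=5
  ###.# -> .   bit 29 = 0  t=0,i=6
  ###.. -> .   bit 28 = 0  t=0,i=10
  ##.## -> .   bit 27 = 0  t=0,i=7
  ##.#. -> #   bit 26 = 1  t=1,i=2
  ##..# -> .   bit 25 = 0  t=0,i=11
  ##... -> .   bit 24 = 0  t=3,i=4
  #.### -> #   bit 23 = 1  t=0,i=3
  #.##. -> .   bit 22 = 0  t=2,i=6
  #.#.# -> #   bit 21 = 1  t=1,i=3
  #.#.. -> .   bit 20 = 0  t=1,i=5
  #..## -> .   bit 19 = 0  t=2,i=9
  #..#. -> #   bit 18 = 1  t=0,i=0
  #...# -> #   bit 17 = 1  t=1,i=10
  #.... -> .   bit 16 = 0  t=3,i=9
  .#### -> .   bit 15 = 0  t=0,i=4
  .###. -> .   bit 14 = 0  t=0,i=9
  .##.# -> #   bit 13 = 1  t=1,i=1
  .##.. -> #   bit 12 = 1  t=2,i=7
  .#.## -> .   bit 11 = 0  t=0,i=2
  .#.#. -> #   bit 10 = 1  t=1,i=4
  .#..# -> #   bit 9 = 1  t=1,i=6
  .#... -> .   bit 8 = 0  t=1,i=9
  ..### -> .   bit 7 = 0  t=2,i=10
  ..##. -> #   bit 6 = 1  t=1,i=0
  ..#.# -> #   bit 5 = 1  t=0,i=1
  ..#.. -> .   bit 4 = 0  t=1,i=8
  ...## -> #   bit 3 = 1  t=1,i=11
  ...#. -> .   bit 2 = 0  t=3,i=6
  ....# -> .   bit 1 = 0  t=3,i=10
  ..... -> .   bit 0 = 0  t=4,i=8
  bits 11000100101001100011011001101000 = 3299227240

3299227240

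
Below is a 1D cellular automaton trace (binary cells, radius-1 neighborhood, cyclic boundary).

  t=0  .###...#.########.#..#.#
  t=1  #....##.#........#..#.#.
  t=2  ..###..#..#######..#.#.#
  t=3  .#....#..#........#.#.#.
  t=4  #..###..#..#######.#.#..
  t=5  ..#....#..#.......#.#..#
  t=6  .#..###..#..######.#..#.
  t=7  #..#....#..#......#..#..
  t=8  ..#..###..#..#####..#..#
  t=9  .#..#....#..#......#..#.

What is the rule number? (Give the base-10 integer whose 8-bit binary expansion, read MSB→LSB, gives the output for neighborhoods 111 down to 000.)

  ###|.  b7=0 t=0,i=2
  ##.|.  b6=0 t=0,i=3
  #.#|#  b5=1 t=0,i=0
  #..|.  b4=0 t=0,i=4
  .##|.  b3=0 t=0,i=1
  .#.|.  b2=0 t=0,i=7
  ..#|#  b1=1 t=0,i=6
  ...|#  b0=1 t=0,i=5
  bits 00100011 = 35

35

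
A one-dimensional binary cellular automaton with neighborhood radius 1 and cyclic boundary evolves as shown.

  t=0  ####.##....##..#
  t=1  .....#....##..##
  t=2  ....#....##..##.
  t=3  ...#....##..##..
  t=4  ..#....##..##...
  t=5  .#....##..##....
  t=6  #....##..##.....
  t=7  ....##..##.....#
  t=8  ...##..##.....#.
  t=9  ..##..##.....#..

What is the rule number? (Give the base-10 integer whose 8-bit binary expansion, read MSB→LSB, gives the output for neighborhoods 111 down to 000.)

10

  ###|.  b7=0 t=0,i=0
  ##.|.  b6=0 t=0,i=3
  #.#|.  b5=0 t=0,i=4
  #..|.  b4=0 t=0,i=7
  .##|#  b3=1 t=0,i=5
  .#.|.  b2=0 t=1,i=5
  ..#|#  b1=1 t=0,i=10
  ...|.  b0=0 t=0,i=8
  bits 00001010 = 10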